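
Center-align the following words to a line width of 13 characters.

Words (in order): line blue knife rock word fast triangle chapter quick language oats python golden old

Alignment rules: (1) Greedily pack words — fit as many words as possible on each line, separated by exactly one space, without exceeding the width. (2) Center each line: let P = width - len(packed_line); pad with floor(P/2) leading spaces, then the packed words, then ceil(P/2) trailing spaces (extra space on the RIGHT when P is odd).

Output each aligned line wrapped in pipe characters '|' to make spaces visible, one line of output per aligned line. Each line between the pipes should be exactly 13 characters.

Answer: |  line blue  |
| knife rock  |
|  word fast  |
|  triangle   |
|chapter quick|
|language oats|
|python golden|
|     old     |

Derivation:
Line 1: ['line', 'blue'] (min_width=9, slack=4)
Line 2: ['knife', 'rock'] (min_width=10, slack=3)
Line 3: ['word', 'fast'] (min_width=9, slack=4)
Line 4: ['triangle'] (min_width=8, slack=5)
Line 5: ['chapter', 'quick'] (min_width=13, slack=0)
Line 6: ['language', 'oats'] (min_width=13, slack=0)
Line 7: ['python', 'golden'] (min_width=13, slack=0)
Line 8: ['old'] (min_width=3, slack=10)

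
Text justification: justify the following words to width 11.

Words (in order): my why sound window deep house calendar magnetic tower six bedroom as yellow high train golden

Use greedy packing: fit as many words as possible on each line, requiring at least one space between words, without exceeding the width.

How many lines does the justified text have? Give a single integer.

Line 1: ['my', 'why'] (min_width=6, slack=5)
Line 2: ['sound'] (min_width=5, slack=6)
Line 3: ['window', 'deep'] (min_width=11, slack=0)
Line 4: ['house'] (min_width=5, slack=6)
Line 5: ['calendar'] (min_width=8, slack=3)
Line 6: ['magnetic'] (min_width=8, slack=3)
Line 7: ['tower', 'six'] (min_width=9, slack=2)
Line 8: ['bedroom', 'as'] (min_width=10, slack=1)
Line 9: ['yellow', 'high'] (min_width=11, slack=0)
Line 10: ['train'] (min_width=5, slack=6)
Line 11: ['golden'] (min_width=6, slack=5)
Total lines: 11

Answer: 11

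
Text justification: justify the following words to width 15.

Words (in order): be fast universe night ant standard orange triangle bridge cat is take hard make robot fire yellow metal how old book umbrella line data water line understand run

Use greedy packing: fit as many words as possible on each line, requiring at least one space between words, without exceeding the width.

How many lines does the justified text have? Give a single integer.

Answer: 12

Derivation:
Line 1: ['be', 'fast'] (min_width=7, slack=8)
Line 2: ['universe', 'night'] (min_width=14, slack=1)
Line 3: ['ant', 'standard'] (min_width=12, slack=3)
Line 4: ['orange', 'triangle'] (min_width=15, slack=0)
Line 5: ['bridge', 'cat', 'is'] (min_width=13, slack=2)
Line 6: ['take', 'hard', 'make'] (min_width=14, slack=1)
Line 7: ['robot', 'fire'] (min_width=10, slack=5)
Line 8: ['yellow', 'metal'] (min_width=12, slack=3)
Line 9: ['how', 'old', 'book'] (min_width=12, slack=3)
Line 10: ['umbrella', 'line'] (min_width=13, slack=2)
Line 11: ['data', 'water', 'line'] (min_width=15, slack=0)
Line 12: ['understand', 'run'] (min_width=14, slack=1)
Total lines: 12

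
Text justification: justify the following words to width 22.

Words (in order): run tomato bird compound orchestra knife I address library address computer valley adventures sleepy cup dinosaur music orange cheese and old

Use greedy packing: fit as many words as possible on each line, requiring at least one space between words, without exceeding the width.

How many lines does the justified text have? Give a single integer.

Line 1: ['run', 'tomato', 'bird'] (min_width=15, slack=7)
Line 2: ['compound', 'orchestra'] (min_width=18, slack=4)
Line 3: ['knife', 'I', 'address'] (min_width=15, slack=7)
Line 4: ['library', 'address'] (min_width=15, slack=7)
Line 5: ['computer', 'valley'] (min_width=15, slack=7)
Line 6: ['adventures', 'sleepy', 'cup'] (min_width=21, slack=1)
Line 7: ['dinosaur', 'music', 'orange'] (min_width=21, slack=1)
Line 8: ['cheese', 'and', 'old'] (min_width=14, slack=8)
Total lines: 8

Answer: 8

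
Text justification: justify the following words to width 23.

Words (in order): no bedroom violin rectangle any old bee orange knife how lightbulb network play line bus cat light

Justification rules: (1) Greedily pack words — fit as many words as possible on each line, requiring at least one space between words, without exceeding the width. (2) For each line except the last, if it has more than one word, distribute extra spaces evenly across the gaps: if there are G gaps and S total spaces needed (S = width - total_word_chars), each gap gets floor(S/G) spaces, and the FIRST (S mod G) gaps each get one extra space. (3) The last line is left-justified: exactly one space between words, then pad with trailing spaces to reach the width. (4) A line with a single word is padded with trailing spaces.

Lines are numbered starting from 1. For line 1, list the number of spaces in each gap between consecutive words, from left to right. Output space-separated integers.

Line 1: ['no', 'bedroom', 'violin'] (min_width=17, slack=6)
Line 2: ['rectangle', 'any', 'old', 'bee'] (min_width=21, slack=2)
Line 3: ['orange', 'knife', 'how'] (min_width=16, slack=7)
Line 4: ['lightbulb', 'network', 'play'] (min_width=22, slack=1)
Line 5: ['line', 'bus', 'cat', 'light'] (min_width=18, slack=5)

Answer: 4 4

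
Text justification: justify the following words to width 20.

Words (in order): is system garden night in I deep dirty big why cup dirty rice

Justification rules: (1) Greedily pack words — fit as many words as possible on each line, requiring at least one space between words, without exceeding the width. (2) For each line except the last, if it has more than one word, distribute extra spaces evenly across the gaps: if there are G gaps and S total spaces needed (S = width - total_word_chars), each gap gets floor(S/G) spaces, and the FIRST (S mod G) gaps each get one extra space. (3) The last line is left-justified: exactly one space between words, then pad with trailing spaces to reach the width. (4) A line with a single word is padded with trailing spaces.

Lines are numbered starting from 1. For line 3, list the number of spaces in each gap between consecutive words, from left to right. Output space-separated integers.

Answer: 2 2 2

Derivation:
Line 1: ['is', 'system', 'garden'] (min_width=16, slack=4)
Line 2: ['night', 'in', 'I', 'deep'] (min_width=15, slack=5)
Line 3: ['dirty', 'big', 'why', 'cup'] (min_width=17, slack=3)
Line 4: ['dirty', 'rice'] (min_width=10, slack=10)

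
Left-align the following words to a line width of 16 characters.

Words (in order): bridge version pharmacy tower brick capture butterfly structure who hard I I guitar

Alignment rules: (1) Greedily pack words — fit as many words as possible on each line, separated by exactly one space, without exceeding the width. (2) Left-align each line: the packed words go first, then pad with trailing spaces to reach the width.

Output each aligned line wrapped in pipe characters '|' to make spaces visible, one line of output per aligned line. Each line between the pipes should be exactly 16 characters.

Answer: |bridge version  |
|pharmacy tower  |
|brick capture   |
|butterfly       |
|structure who   |
|hard I I guitar |

Derivation:
Line 1: ['bridge', 'version'] (min_width=14, slack=2)
Line 2: ['pharmacy', 'tower'] (min_width=14, slack=2)
Line 3: ['brick', 'capture'] (min_width=13, slack=3)
Line 4: ['butterfly'] (min_width=9, slack=7)
Line 5: ['structure', 'who'] (min_width=13, slack=3)
Line 6: ['hard', 'I', 'I', 'guitar'] (min_width=15, slack=1)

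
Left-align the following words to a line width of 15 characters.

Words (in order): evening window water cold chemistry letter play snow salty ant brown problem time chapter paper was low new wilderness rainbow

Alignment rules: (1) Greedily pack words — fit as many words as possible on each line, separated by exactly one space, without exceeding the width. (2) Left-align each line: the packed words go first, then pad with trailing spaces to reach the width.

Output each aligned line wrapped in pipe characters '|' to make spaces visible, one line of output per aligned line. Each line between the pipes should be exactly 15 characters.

Answer: |evening window |
|water cold     |
|chemistry      |
|letter play    |
|snow salty ant |
|brown problem  |
|time chapter   |
|paper was low  |
|new wilderness |
|rainbow        |

Derivation:
Line 1: ['evening', 'window'] (min_width=14, slack=1)
Line 2: ['water', 'cold'] (min_width=10, slack=5)
Line 3: ['chemistry'] (min_width=9, slack=6)
Line 4: ['letter', 'play'] (min_width=11, slack=4)
Line 5: ['snow', 'salty', 'ant'] (min_width=14, slack=1)
Line 6: ['brown', 'problem'] (min_width=13, slack=2)
Line 7: ['time', 'chapter'] (min_width=12, slack=3)
Line 8: ['paper', 'was', 'low'] (min_width=13, slack=2)
Line 9: ['new', 'wilderness'] (min_width=14, slack=1)
Line 10: ['rainbow'] (min_width=7, slack=8)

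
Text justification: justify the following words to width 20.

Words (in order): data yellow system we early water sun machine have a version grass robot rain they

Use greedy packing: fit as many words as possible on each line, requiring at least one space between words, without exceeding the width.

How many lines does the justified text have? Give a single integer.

Answer: 5

Derivation:
Line 1: ['data', 'yellow', 'system'] (min_width=18, slack=2)
Line 2: ['we', 'early', 'water', 'sun'] (min_width=18, slack=2)
Line 3: ['machine', 'have', 'a'] (min_width=14, slack=6)
Line 4: ['version', 'grass', 'robot'] (min_width=19, slack=1)
Line 5: ['rain', 'they'] (min_width=9, slack=11)
Total lines: 5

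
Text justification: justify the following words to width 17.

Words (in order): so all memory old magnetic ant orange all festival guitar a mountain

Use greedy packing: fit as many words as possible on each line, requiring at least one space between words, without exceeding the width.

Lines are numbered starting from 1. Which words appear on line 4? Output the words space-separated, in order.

Line 1: ['so', 'all', 'memory', 'old'] (min_width=17, slack=0)
Line 2: ['magnetic', 'ant'] (min_width=12, slack=5)
Line 3: ['orange', 'all'] (min_width=10, slack=7)
Line 4: ['festival', 'guitar', 'a'] (min_width=17, slack=0)
Line 5: ['mountain'] (min_width=8, slack=9)

Answer: festival guitar a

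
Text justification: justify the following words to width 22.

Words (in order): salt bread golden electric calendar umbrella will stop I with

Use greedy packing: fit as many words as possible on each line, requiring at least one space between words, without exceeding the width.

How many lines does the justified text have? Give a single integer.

Line 1: ['salt', 'bread', 'golden'] (min_width=17, slack=5)
Line 2: ['electric', 'calendar'] (min_width=17, slack=5)
Line 3: ['umbrella', 'will', 'stop', 'I'] (min_width=20, slack=2)
Line 4: ['with'] (min_width=4, slack=18)
Total lines: 4

Answer: 4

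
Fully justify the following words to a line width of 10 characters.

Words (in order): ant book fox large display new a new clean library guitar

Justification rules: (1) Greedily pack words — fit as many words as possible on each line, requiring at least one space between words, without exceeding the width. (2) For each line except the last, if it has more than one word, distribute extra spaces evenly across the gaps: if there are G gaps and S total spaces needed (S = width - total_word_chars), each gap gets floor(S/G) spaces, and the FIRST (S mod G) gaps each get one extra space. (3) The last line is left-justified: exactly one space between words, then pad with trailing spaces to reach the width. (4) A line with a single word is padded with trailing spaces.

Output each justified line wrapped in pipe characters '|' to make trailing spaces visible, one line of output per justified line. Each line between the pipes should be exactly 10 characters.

Answer: |ant   book|
|fox  large|
|display   |
|new  a new|
|clean     |
|library   |
|guitar    |

Derivation:
Line 1: ['ant', 'book'] (min_width=8, slack=2)
Line 2: ['fox', 'large'] (min_width=9, slack=1)
Line 3: ['display'] (min_width=7, slack=3)
Line 4: ['new', 'a', 'new'] (min_width=9, slack=1)
Line 5: ['clean'] (min_width=5, slack=5)
Line 6: ['library'] (min_width=7, slack=3)
Line 7: ['guitar'] (min_width=6, slack=4)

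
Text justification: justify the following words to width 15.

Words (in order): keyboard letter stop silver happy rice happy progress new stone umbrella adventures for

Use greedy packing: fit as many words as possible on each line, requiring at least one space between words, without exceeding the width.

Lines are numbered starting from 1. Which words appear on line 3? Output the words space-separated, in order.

Answer: happy rice

Derivation:
Line 1: ['keyboard', 'letter'] (min_width=15, slack=0)
Line 2: ['stop', 'silver'] (min_width=11, slack=4)
Line 3: ['happy', 'rice'] (min_width=10, slack=5)
Line 4: ['happy', 'progress'] (min_width=14, slack=1)
Line 5: ['new', 'stone'] (min_width=9, slack=6)
Line 6: ['umbrella'] (min_width=8, slack=7)
Line 7: ['adventures', 'for'] (min_width=14, slack=1)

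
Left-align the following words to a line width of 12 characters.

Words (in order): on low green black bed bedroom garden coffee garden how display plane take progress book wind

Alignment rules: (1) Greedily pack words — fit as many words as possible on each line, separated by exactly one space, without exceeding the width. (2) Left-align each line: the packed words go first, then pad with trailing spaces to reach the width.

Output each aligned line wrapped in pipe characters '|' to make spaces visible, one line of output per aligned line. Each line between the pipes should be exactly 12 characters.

Answer: |on low green|
|black bed   |
|bedroom     |
|garden      |
|coffee      |
|garden how  |
|display     |
|plane take  |
|progress    |
|book wind   |

Derivation:
Line 1: ['on', 'low', 'green'] (min_width=12, slack=0)
Line 2: ['black', 'bed'] (min_width=9, slack=3)
Line 3: ['bedroom'] (min_width=7, slack=5)
Line 4: ['garden'] (min_width=6, slack=6)
Line 5: ['coffee'] (min_width=6, slack=6)
Line 6: ['garden', 'how'] (min_width=10, slack=2)
Line 7: ['display'] (min_width=7, slack=5)
Line 8: ['plane', 'take'] (min_width=10, slack=2)
Line 9: ['progress'] (min_width=8, slack=4)
Line 10: ['book', 'wind'] (min_width=9, slack=3)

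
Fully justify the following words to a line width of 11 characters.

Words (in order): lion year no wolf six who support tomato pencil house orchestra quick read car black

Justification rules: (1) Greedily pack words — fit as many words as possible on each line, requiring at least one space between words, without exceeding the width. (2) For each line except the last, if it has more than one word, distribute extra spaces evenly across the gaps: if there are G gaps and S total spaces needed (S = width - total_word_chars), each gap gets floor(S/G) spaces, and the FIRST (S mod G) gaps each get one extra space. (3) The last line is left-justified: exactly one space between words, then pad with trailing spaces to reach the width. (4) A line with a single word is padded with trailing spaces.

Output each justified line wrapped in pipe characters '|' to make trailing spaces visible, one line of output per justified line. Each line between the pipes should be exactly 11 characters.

Answer: |lion   year|
|no wolf six|
|who support|
|tomato     |
|pencil     |
|house      |
|orchestra  |
|quick  read|
|car black  |

Derivation:
Line 1: ['lion', 'year'] (min_width=9, slack=2)
Line 2: ['no', 'wolf', 'six'] (min_width=11, slack=0)
Line 3: ['who', 'support'] (min_width=11, slack=0)
Line 4: ['tomato'] (min_width=6, slack=5)
Line 5: ['pencil'] (min_width=6, slack=5)
Line 6: ['house'] (min_width=5, slack=6)
Line 7: ['orchestra'] (min_width=9, slack=2)
Line 8: ['quick', 'read'] (min_width=10, slack=1)
Line 9: ['car', 'black'] (min_width=9, slack=2)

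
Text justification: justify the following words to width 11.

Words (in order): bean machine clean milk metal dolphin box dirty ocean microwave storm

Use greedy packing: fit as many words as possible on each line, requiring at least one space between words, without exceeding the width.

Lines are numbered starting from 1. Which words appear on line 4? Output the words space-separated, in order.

Line 1: ['bean'] (min_width=4, slack=7)
Line 2: ['machine'] (min_width=7, slack=4)
Line 3: ['clean', 'milk'] (min_width=10, slack=1)
Line 4: ['metal'] (min_width=5, slack=6)
Line 5: ['dolphin', 'box'] (min_width=11, slack=0)
Line 6: ['dirty', 'ocean'] (min_width=11, slack=0)
Line 7: ['microwave'] (min_width=9, slack=2)
Line 8: ['storm'] (min_width=5, slack=6)

Answer: metal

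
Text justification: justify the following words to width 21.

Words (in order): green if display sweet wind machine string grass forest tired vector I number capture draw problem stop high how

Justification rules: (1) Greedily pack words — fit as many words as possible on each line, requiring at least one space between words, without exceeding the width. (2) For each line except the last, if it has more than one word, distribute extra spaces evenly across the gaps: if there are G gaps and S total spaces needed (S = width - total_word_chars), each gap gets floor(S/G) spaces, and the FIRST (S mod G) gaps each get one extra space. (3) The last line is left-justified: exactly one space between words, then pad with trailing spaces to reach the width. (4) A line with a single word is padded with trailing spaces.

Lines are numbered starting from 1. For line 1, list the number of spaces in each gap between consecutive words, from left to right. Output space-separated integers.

Line 1: ['green', 'if', 'display'] (min_width=16, slack=5)
Line 2: ['sweet', 'wind', 'machine'] (min_width=18, slack=3)
Line 3: ['string', 'grass', 'forest'] (min_width=19, slack=2)
Line 4: ['tired', 'vector', 'I', 'number'] (min_width=21, slack=0)
Line 5: ['capture', 'draw', 'problem'] (min_width=20, slack=1)
Line 6: ['stop', 'high', 'how'] (min_width=13, slack=8)

Answer: 4 3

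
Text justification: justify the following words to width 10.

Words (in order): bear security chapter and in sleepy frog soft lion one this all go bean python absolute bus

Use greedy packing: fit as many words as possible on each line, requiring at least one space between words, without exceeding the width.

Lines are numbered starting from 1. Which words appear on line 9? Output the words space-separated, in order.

Answer: go bean

Derivation:
Line 1: ['bear'] (min_width=4, slack=6)
Line 2: ['security'] (min_width=8, slack=2)
Line 3: ['chapter'] (min_width=7, slack=3)
Line 4: ['and', 'in'] (min_width=6, slack=4)
Line 5: ['sleepy'] (min_width=6, slack=4)
Line 6: ['frog', 'soft'] (min_width=9, slack=1)
Line 7: ['lion', 'one'] (min_width=8, slack=2)
Line 8: ['this', 'all'] (min_width=8, slack=2)
Line 9: ['go', 'bean'] (min_width=7, slack=3)
Line 10: ['python'] (min_width=6, slack=4)
Line 11: ['absolute'] (min_width=8, slack=2)
Line 12: ['bus'] (min_width=3, slack=7)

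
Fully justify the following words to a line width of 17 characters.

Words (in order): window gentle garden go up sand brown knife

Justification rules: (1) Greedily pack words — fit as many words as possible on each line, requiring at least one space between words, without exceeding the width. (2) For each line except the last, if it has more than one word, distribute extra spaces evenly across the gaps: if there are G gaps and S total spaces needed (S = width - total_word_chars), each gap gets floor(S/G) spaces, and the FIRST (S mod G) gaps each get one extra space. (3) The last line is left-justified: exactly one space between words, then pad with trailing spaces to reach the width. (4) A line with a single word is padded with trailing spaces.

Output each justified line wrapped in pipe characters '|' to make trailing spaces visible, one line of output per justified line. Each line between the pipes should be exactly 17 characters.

Line 1: ['window', 'gentle'] (min_width=13, slack=4)
Line 2: ['garden', 'go', 'up', 'sand'] (min_width=17, slack=0)
Line 3: ['brown', 'knife'] (min_width=11, slack=6)

Answer: |window     gentle|
|garden go up sand|
|brown knife      |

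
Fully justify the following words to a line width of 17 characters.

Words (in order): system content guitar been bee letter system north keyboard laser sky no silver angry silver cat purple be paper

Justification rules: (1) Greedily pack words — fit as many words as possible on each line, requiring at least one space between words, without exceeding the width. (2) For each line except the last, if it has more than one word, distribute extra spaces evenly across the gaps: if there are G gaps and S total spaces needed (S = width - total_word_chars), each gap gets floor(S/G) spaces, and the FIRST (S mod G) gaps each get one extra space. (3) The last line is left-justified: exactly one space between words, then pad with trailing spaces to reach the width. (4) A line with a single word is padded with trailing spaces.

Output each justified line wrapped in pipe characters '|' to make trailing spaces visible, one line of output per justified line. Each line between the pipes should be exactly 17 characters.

Answer: |system    content|
|guitar  been  bee|
|letter     system|
|north    keyboard|
|laser    sky   no|
|silver      angry|
|silver cat purple|
|be paper         |

Derivation:
Line 1: ['system', 'content'] (min_width=14, slack=3)
Line 2: ['guitar', 'been', 'bee'] (min_width=15, slack=2)
Line 3: ['letter', 'system'] (min_width=13, slack=4)
Line 4: ['north', 'keyboard'] (min_width=14, slack=3)
Line 5: ['laser', 'sky', 'no'] (min_width=12, slack=5)
Line 6: ['silver', 'angry'] (min_width=12, slack=5)
Line 7: ['silver', 'cat', 'purple'] (min_width=17, slack=0)
Line 8: ['be', 'paper'] (min_width=8, slack=9)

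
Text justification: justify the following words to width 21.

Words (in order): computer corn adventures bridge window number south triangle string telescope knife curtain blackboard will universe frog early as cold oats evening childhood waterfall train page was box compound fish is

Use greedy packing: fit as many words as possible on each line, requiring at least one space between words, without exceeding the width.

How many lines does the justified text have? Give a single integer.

Answer: 12

Derivation:
Line 1: ['computer', 'corn'] (min_width=13, slack=8)
Line 2: ['adventures', 'bridge'] (min_width=17, slack=4)
Line 3: ['window', 'number', 'south'] (min_width=19, slack=2)
Line 4: ['triangle', 'string'] (min_width=15, slack=6)
Line 5: ['telescope', 'knife'] (min_width=15, slack=6)
Line 6: ['curtain', 'blackboard'] (min_width=18, slack=3)
Line 7: ['will', 'universe', 'frog'] (min_width=18, slack=3)
Line 8: ['early', 'as', 'cold', 'oats'] (min_width=18, slack=3)
Line 9: ['evening', 'childhood'] (min_width=17, slack=4)
Line 10: ['waterfall', 'train', 'page'] (min_width=20, slack=1)
Line 11: ['was', 'box', 'compound', 'fish'] (min_width=21, slack=0)
Line 12: ['is'] (min_width=2, slack=19)
Total lines: 12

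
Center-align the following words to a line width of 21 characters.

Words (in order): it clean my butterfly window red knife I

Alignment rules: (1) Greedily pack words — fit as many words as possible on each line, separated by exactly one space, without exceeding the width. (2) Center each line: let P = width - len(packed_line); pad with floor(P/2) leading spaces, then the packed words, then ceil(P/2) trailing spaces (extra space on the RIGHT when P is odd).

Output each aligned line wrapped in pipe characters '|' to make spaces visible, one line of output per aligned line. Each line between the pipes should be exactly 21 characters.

Answer: |it clean my butterfly|
| window red knife I  |

Derivation:
Line 1: ['it', 'clean', 'my', 'butterfly'] (min_width=21, slack=0)
Line 2: ['window', 'red', 'knife', 'I'] (min_width=18, slack=3)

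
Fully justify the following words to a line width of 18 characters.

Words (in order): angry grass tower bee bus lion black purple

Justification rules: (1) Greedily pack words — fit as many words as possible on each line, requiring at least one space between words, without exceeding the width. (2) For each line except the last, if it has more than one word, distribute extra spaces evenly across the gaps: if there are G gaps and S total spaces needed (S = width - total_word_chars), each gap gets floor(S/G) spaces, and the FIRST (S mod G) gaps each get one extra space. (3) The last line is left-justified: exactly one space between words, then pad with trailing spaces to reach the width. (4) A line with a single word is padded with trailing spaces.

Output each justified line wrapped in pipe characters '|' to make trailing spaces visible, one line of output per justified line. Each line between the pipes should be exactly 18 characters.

Line 1: ['angry', 'grass', 'tower'] (min_width=17, slack=1)
Line 2: ['bee', 'bus', 'lion', 'black'] (min_width=18, slack=0)
Line 3: ['purple'] (min_width=6, slack=12)

Answer: |angry  grass tower|
|bee bus lion black|
|purple            |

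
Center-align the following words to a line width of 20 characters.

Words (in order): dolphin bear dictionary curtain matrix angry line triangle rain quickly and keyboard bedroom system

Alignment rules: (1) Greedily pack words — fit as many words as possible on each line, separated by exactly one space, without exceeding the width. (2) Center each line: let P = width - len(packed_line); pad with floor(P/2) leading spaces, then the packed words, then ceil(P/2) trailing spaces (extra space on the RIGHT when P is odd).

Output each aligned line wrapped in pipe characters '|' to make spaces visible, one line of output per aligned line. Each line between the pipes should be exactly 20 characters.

Answer: |    dolphin bear    |
| dictionary curtain |
| matrix angry line  |
|   triangle rain    |
|quickly and keyboard|
|   bedroom system   |

Derivation:
Line 1: ['dolphin', 'bear'] (min_width=12, slack=8)
Line 2: ['dictionary', 'curtain'] (min_width=18, slack=2)
Line 3: ['matrix', 'angry', 'line'] (min_width=17, slack=3)
Line 4: ['triangle', 'rain'] (min_width=13, slack=7)
Line 5: ['quickly', 'and', 'keyboard'] (min_width=20, slack=0)
Line 6: ['bedroom', 'system'] (min_width=14, slack=6)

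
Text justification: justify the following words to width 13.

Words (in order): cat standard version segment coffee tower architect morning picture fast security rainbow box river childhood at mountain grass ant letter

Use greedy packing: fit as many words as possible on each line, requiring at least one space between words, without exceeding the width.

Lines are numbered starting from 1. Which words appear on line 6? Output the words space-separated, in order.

Answer: morning

Derivation:
Line 1: ['cat', 'standard'] (min_width=12, slack=1)
Line 2: ['version'] (min_width=7, slack=6)
Line 3: ['segment'] (min_width=7, slack=6)
Line 4: ['coffee', 'tower'] (min_width=12, slack=1)
Line 5: ['architect'] (min_width=9, slack=4)
Line 6: ['morning'] (min_width=7, slack=6)
Line 7: ['picture', 'fast'] (min_width=12, slack=1)
Line 8: ['security'] (min_width=8, slack=5)
Line 9: ['rainbow', 'box'] (min_width=11, slack=2)
Line 10: ['river'] (min_width=5, slack=8)
Line 11: ['childhood', 'at'] (min_width=12, slack=1)
Line 12: ['mountain'] (min_width=8, slack=5)
Line 13: ['grass', 'ant'] (min_width=9, slack=4)
Line 14: ['letter'] (min_width=6, slack=7)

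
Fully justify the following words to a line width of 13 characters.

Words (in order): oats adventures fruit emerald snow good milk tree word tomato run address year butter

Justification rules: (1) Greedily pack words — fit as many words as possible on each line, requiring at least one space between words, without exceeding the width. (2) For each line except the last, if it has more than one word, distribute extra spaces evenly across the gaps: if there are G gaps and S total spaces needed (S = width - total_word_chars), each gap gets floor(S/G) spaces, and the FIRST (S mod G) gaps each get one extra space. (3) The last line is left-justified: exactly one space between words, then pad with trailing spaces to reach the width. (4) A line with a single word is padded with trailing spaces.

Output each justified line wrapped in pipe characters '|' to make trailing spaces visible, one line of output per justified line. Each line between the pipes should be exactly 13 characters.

Answer: |oats         |
|adventures   |
|fruit emerald|
|snow     good|
|milk     tree|
|word   tomato|
|run   address|
|year butter  |

Derivation:
Line 1: ['oats'] (min_width=4, slack=9)
Line 2: ['adventures'] (min_width=10, slack=3)
Line 3: ['fruit', 'emerald'] (min_width=13, slack=0)
Line 4: ['snow', 'good'] (min_width=9, slack=4)
Line 5: ['milk', 'tree'] (min_width=9, slack=4)
Line 6: ['word', 'tomato'] (min_width=11, slack=2)
Line 7: ['run', 'address'] (min_width=11, slack=2)
Line 8: ['year', 'butter'] (min_width=11, slack=2)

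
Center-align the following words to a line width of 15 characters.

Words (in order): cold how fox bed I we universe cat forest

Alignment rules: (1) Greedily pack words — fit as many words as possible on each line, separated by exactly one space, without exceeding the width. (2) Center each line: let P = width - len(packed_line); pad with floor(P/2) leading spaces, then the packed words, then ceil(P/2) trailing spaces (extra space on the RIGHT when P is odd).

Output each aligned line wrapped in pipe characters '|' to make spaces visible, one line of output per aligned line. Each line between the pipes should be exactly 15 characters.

Answer: | cold how fox  |
|   bed I we    |
| universe cat  |
|    forest     |

Derivation:
Line 1: ['cold', 'how', 'fox'] (min_width=12, slack=3)
Line 2: ['bed', 'I', 'we'] (min_width=8, slack=7)
Line 3: ['universe', 'cat'] (min_width=12, slack=3)
Line 4: ['forest'] (min_width=6, slack=9)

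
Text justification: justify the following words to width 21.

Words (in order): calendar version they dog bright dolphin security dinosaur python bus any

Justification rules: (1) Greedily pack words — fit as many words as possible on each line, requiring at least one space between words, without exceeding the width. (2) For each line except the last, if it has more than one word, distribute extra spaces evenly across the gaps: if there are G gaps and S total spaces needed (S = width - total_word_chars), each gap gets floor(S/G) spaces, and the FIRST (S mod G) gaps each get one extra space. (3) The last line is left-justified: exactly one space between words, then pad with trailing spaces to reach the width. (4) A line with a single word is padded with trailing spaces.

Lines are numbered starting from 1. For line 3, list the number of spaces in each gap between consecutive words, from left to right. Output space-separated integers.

Answer: 5

Derivation:
Line 1: ['calendar', 'version', 'they'] (min_width=21, slack=0)
Line 2: ['dog', 'bright', 'dolphin'] (min_width=18, slack=3)
Line 3: ['security', 'dinosaur'] (min_width=17, slack=4)
Line 4: ['python', 'bus', 'any'] (min_width=14, slack=7)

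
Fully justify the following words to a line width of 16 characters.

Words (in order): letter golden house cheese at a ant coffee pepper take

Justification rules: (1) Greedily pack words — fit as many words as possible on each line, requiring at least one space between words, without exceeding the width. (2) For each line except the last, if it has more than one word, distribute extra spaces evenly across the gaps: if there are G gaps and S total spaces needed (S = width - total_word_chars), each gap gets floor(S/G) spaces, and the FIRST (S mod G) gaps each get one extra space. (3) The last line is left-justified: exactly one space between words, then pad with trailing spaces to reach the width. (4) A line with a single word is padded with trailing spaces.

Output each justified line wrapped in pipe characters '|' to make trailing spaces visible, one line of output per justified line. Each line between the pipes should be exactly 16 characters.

Line 1: ['letter', 'golden'] (min_width=13, slack=3)
Line 2: ['house', 'cheese', 'at'] (min_width=15, slack=1)
Line 3: ['a', 'ant', 'coffee'] (min_width=12, slack=4)
Line 4: ['pepper', 'take'] (min_width=11, slack=5)

Answer: |letter    golden|
|house  cheese at|
|a   ant   coffee|
|pepper take     |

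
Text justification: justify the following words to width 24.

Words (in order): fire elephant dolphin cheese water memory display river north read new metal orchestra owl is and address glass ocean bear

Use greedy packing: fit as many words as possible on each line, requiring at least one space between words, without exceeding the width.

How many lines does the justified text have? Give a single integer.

Answer: 6

Derivation:
Line 1: ['fire', 'elephant', 'dolphin'] (min_width=21, slack=3)
Line 2: ['cheese', 'water', 'memory'] (min_width=19, slack=5)
Line 3: ['display', 'river', 'north', 'read'] (min_width=24, slack=0)
Line 4: ['new', 'metal', 'orchestra', 'owl'] (min_width=23, slack=1)
Line 5: ['is', 'and', 'address', 'glass'] (min_width=20, slack=4)
Line 6: ['ocean', 'bear'] (min_width=10, slack=14)
Total lines: 6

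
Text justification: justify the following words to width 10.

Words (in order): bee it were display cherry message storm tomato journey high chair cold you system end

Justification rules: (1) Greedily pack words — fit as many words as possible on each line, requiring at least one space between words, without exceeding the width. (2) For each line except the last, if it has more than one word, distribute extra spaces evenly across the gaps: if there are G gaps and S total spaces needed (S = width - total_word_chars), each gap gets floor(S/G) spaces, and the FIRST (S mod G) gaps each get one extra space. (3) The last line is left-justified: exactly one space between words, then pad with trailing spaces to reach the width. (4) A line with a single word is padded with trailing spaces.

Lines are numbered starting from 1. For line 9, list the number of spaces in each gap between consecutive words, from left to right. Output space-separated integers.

Answer: 1

Derivation:
Line 1: ['bee', 'it'] (min_width=6, slack=4)
Line 2: ['were'] (min_width=4, slack=6)
Line 3: ['display'] (min_width=7, slack=3)
Line 4: ['cherry'] (min_width=6, slack=4)
Line 5: ['message'] (min_width=7, slack=3)
Line 6: ['storm'] (min_width=5, slack=5)
Line 7: ['tomato'] (min_width=6, slack=4)
Line 8: ['journey'] (min_width=7, slack=3)
Line 9: ['high', 'chair'] (min_width=10, slack=0)
Line 10: ['cold', 'you'] (min_width=8, slack=2)
Line 11: ['system', 'end'] (min_width=10, slack=0)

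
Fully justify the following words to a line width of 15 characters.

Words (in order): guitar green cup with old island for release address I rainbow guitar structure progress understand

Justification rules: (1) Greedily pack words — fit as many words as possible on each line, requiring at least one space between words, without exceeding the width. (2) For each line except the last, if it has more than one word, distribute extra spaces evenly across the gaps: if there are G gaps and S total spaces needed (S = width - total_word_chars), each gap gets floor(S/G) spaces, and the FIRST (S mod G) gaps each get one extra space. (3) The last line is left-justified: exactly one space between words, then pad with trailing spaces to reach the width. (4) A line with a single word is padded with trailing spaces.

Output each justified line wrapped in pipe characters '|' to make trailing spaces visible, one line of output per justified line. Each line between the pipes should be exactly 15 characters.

Answer: |guitar    green|
|cup   with  old|
|island      for|
|release address|
|I       rainbow|
|guitar         |
|structure      |
|progress       |
|understand     |

Derivation:
Line 1: ['guitar', 'green'] (min_width=12, slack=3)
Line 2: ['cup', 'with', 'old'] (min_width=12, slack=3)
Line 3: ['island', 'for'] (min_width=10, slack=5)
Line 4: ['release', 'address'] (min_width=15, slack=0)
Line 5: ['I', 'rainbow'] (min_width=9, slack=6)
Line 6: ['guitar'] (min_width=6, slack=9)
Line 7: ['structure'] (min_width=9, slack=6)
Line 8: ['progress'] (min_width=8, slack=7)
Line 9: ['understand'] (min_width=10, slack=5)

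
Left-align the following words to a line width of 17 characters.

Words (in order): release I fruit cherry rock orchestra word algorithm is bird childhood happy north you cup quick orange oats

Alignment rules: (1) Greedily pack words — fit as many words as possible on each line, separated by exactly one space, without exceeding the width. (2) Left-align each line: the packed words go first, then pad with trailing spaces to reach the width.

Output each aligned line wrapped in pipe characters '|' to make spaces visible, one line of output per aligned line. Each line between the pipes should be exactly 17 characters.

Answer: |release I fruit  |
|cherry rock      |
|orchestra word   |
|algorithm is bird|
|childhood happy  |
|north you cup    |
|quick orange oats|

Derivation:
Line 1: ['release', 'I', 'fruit'] (min_width=15, slack=2)
Line 2: ['cherry', 'rock'] (min_width=11, slack=6)
Line 3: ['orchestra', 'word'] (min_width=14, slack=3)
Line 4: ['algorithm', 'is', 'bird'] (min_width=17, slack=0)
Line 5: ['childhood', 'happy'] (min_width=15, slack=2)
Line 6: ['north', 'you', 'cup'] (min_width=13, slack=4)
Line 7: ['quick', 'orange', 'oats'] (min_width=17, slack=0)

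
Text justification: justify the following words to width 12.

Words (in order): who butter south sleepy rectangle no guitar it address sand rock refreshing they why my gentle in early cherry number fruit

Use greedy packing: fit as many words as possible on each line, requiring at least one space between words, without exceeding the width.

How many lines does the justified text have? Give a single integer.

Line 1: ['who', 'butter'] (min_width=10, slack=2)
Line 2: ['south', 'sleepy'] (min_width=12, slack=0)
Line 3: ['rectangle', 'no'] (min_width=12, slack=0)
Line 4: ['guitar', 'it'] (min_width=9, slack=3)
Line 5: ['address', 'sand'] (min_width=12, slack=0)
Line 6: ['rock'] (min_width=4, slack=8)
Line 7: ['refreshing'] (min_width=10, slack=2)
Line 8: ['they', 'why', 'my'] (min_width=11, slack=1)
Line 9: ['gentle', 'in'] (min_width=9, slack=3)
Line 10: ['early', 'cherry'] (min_width=12, slack=0)
Line 11: ['number', 'fruit'] (min_width=12, slack=0)
Total lines: 11

Answer: 11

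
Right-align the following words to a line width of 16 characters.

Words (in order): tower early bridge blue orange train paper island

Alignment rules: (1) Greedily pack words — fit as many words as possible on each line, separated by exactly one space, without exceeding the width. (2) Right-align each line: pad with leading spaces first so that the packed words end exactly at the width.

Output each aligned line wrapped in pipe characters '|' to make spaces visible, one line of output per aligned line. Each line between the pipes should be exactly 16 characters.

Answer: |     tower early|
|     bridge blue|
|    orange train|
|    paper island|

Derivation:
Line 1: ['tower', 'early'] (min_width=11, slack=5)
Line 2: ['bridge', 'blue'] (min_width=11, slack=5)
Line 3: ['orange', 'train'] (min_width=12, slack=4)
Line 4: ['paper', 'island'] (min_width=12, slack=4)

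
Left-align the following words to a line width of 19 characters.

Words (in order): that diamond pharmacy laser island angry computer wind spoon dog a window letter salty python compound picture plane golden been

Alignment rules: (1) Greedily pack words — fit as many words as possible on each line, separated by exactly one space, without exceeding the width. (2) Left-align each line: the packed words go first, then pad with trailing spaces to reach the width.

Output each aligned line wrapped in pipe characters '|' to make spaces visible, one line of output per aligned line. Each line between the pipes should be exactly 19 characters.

Line 1: ['that', 'diamond'] (min_width=12, slack=7)
Line 2: ['pharmacy', 'laser'] (min_width=14, slack=5)
Line 3: ['island', 'angry'] (min_width=12, slack=7)
Line 4: ['computer', 'wind', 'spoon'] (min_width=19, slack=0)
Line 5: ['dog', 'a', 'window', 'letter'] (min_width=19, slack=0)
Line 6: ['salty', 'python'] (min_width=12, slack=7)
Line 7: ['compound', 'picture'] (min_width=16, slack=3)
Line 8: ['plane', 'golden', 'been'] (min_width=17, slack=2)

Answer: |that diamond       |
|pharmacy laser     |
|island angry       |
|computer wind spoon|
|dog a window letter|
|salty python       |
|compound picture   |
|plane golden been  |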